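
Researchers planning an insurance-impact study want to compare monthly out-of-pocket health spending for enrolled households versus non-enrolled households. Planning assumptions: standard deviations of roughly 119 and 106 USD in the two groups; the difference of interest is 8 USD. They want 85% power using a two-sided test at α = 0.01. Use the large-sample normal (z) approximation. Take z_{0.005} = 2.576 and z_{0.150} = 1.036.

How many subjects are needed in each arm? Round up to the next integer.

n = 5178 per group

n = (z_{α/2} + z_β)² · (σ₁² + σ₂²) / δ²
  = (2.576 + 1.036)² · (119² + 106² = 25397) / 8²
  = 13.0465 · 25397 / 64
  = 5177.24
Round up → n = 5178 per group.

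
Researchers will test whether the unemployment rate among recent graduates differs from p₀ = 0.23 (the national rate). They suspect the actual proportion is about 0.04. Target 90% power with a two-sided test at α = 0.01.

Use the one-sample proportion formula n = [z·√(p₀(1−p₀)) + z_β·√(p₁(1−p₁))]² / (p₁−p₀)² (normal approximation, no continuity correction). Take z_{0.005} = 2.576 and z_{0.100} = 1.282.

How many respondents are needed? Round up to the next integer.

n = 50

n = [z_{α/2}·√(p₀q₀) + z_β·√(p₁q₁)]² / (p₁ − p₀)²
  = [2.576·√(0.23·0.77) + 1.282·√(0.04·0.96)]² / (-0.19)²
  = [2.576·0.4208 + 1.282·0.1960]² / 0.0361
  = [1.3353]² / 0.0361
  = 49.39
Round up → n = 50.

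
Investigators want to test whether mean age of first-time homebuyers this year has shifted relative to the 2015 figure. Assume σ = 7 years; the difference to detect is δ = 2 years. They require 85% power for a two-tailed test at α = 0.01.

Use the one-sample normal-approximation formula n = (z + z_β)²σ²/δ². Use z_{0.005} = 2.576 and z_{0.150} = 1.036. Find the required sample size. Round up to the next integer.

n = (z_{α/2} + z_β)² · σ² / δ²
  = (2.576 + 1.036)² · 7² / 2²
  = 13.0465 · 49 / 4
  = 159.82
Round up → n = 160.

n = 160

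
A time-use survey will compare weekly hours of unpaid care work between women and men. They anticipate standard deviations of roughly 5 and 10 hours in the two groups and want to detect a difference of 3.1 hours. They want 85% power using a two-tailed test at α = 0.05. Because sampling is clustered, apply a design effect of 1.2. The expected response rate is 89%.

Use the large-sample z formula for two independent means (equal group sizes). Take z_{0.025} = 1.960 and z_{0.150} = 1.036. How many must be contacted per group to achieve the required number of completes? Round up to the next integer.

n = (z_{α/2} + z_β)² · (σ₁² + σ₂²) / δ²
  = (1.960 + 1.036)² · (5² + 10² = 125) / 3.1²
  = 8.9760 · 125 / 9.61
  = 116.75
Design effect: 1.2 × 116.75 = 140.10.
Adjust for 89% response: 140.10 / 0.89 = 157.42.
Round up → n = 158 per group.

n = 158 per group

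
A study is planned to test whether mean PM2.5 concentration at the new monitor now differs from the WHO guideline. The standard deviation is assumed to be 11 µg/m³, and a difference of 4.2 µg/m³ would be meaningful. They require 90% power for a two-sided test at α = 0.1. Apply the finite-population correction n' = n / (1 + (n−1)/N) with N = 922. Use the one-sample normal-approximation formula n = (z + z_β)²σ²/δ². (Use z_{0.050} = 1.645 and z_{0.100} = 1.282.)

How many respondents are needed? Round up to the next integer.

n = 56

n = (z_{α/2} + z_β)² · σ² / δ²
  = (1.645 + 1.282)² · 11² / 4.2²
  = 8.5673 · 121 / 17.64
  = 58.77
Finite-population correction (N = 922): 58.77 / (1 + (58.77 − 1)/922) = 55.30.
Round up → n = 56.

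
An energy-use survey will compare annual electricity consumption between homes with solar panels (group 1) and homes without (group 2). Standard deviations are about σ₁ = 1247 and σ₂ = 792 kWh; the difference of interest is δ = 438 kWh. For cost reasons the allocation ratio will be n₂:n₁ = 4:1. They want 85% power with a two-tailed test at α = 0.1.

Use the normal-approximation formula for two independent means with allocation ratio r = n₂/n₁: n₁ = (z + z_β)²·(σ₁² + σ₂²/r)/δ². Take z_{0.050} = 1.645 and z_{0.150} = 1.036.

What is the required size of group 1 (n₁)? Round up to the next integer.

n₁ = (z_{α/2} + z_β)² · (σ₁² + σ₂²/r) / δ²
   = (1.645 + 1.036)² · (1247² + 792²/4) / 438²
   = 7.1878 · (1555009 + 156816) / 191844
   = 7.1878 · 1711825 / 191844
   = 64.14
Round up → n₁ = 65; n₂ = r·n₁ = 4 × 65 = 260.

n₁ = 65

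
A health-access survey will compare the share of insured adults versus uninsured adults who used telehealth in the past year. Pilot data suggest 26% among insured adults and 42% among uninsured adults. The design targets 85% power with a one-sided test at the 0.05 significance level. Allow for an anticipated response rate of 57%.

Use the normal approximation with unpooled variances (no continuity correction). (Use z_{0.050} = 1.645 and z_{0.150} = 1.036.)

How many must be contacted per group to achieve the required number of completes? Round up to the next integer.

n = 215 per group

n = (z_α + z_β)² · [p₁(1−p₁) + p₂(1−p₂)] / (p₁ − p₂)²
  = (1.645 + 1.036)² · (0.26·0.74 + 0.42·0.58) / (-0.16)²
  = (2.681)² · (0.1924 + 0.2436) / 0.0256
  = 7.1878 · 0.4360 / 0.0256
  = 122.42
Adjust for 57% response: 122.42 / 0.57 = 214.77.
Round up → n = 215 per group.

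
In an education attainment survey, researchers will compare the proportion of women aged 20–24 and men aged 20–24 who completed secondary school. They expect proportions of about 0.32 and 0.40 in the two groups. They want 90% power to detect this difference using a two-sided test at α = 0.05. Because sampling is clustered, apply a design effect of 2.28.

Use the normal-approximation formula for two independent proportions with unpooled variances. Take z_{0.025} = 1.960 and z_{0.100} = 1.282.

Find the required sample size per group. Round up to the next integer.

n = (z_{α/2} + z_β)² · [p₁(1−p₁) + p₂(1−p₂)] / (p₁ − p₂)²
  = (1.960 + 1.282)² · (0.32·0.68 + 0.40·0.60) / (-0.08)²
  = (3.242)² · (0.2176 + 0.2400) / 0.0064
  = 10.5106 · 0.4576 / 0.0064
  = 751.51
Design effect: 2.28 × 751.51 = 1713.43.
Round up → n = 1714 per group.

n = 1714 per group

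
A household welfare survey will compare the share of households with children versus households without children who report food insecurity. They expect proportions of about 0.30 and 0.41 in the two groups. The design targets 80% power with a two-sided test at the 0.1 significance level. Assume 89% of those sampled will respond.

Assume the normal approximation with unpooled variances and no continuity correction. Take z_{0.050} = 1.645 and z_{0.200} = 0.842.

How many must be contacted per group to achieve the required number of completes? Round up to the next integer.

n = 260 per group

n = (z_{α/2} + z_β)² · [p₁(1−p₁) + p₂(1−p₂)] / (p₁ − p₂)²
  = (1.645 + 0.842)² · (0.30·0.70 + 0.41·0.59) / (-0.11)²
  = (2.487)² · (0.2100 + 0.2419) / 0.0121
  = 6.1852 · 0.4519 / 0.0121
  = 231.00
Adjust for 89% response: 231.00 / 0.89 = 259.55.
Round up → n = 260 per group.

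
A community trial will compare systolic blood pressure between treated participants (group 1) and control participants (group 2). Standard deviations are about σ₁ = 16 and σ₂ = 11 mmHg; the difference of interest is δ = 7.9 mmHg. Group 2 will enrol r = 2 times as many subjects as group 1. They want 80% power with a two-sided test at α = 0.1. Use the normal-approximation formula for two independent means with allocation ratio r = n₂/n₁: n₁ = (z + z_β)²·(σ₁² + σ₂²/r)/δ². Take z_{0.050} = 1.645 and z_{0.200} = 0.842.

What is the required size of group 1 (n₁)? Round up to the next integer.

n₁ = (z_{α/2} + z_β)² · (σ₁² + σ₂²/r) / δ²
   = (1.645 + 0.842)² · (16² + 11²/2) / 7.9²
   = 6.1852 · (256 + 60.5) / 62.41
   = 6.1852 · 316.5 / 62.41
   = 31.37
Round up → n₁ = 32; n₂ = r·n₁ = 2 × 32 = 64.

n₁ = 32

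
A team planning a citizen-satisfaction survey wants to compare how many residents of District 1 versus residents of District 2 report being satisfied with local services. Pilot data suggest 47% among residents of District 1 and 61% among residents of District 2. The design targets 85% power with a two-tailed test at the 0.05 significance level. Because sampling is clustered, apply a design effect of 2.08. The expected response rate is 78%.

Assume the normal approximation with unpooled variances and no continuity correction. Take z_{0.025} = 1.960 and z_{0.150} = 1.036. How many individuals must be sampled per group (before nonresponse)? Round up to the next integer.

n = 595 per group

n = (z_{α/2} + z_β)² · [p₁(1−p₁) + p₂(1−p₂)] / (p₁ − p₂)²
  = (1.960 + 1.036)² · (0.47·0.53 + 0.61·0.39) / (-0.14)²
  = (2.996)² · (0.2491 + 0.2379) / 0.0196
  = 8.9760 · 0.4870 / 0.0196
  = 223.03
Design effect: 2.08 × 223.03 = 463.90.
Adjust for 78% response: 463.90 / 0.78 = 594.74.
Round up → n = 595 per group.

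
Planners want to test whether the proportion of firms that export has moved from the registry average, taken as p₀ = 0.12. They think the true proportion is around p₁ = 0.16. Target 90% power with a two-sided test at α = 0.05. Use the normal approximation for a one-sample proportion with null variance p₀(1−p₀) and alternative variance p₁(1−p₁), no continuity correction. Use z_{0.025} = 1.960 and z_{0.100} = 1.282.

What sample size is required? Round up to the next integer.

n = [z_{α/2}·√(p₀q₀) + z_β·√(p₁q₁)]² / (p₁ − p₀)²
  = [1.960·√(0.12·0.88) + 1.282·√(0.16·0.84)]² / (0.04)²
  = [1.960·0.3250 + 1.282·0.3666]² / 0.0016
  = [1.1069]² / 0.0016
  = 765.79
Round up → n = 766.

n = 766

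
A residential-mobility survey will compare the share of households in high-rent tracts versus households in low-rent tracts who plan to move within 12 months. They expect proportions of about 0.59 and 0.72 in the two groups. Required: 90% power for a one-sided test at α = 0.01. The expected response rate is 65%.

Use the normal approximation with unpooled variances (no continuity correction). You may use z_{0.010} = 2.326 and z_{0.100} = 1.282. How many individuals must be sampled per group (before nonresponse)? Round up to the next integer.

n = 526 per group

n = (z_α + z_β)² · [p₁(1−p₁) + p₂(1−p₂)] / (p₁ − p₂)²
  = (2.326 + 1.282)² · (0.59·0.41 + 0.72·0.28) / (-0.13)²
  = (3.608)² · (0.2419 + 0.2016) / 0.0169
  = 13.0177 · 0.4435 / 0.0169
  = 341.62
Adjust for 65% response: 341.62 / 0.65 = 525.57.
Round up → n = 526 per group.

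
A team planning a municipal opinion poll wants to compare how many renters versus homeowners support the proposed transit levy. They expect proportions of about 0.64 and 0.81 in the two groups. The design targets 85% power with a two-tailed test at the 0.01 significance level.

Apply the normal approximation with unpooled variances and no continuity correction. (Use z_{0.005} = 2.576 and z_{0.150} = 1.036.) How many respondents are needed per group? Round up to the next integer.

n = 174 per group

n = (z_{α/2} + z_β)² · [p₁(1−p₁) + p₂(1−p₂)] / (p₁ − p₂)²
  = (2.576 + 1.036)² · (0.64·0.36 + 0.81·0.19) / (-0.17)²
  = (3.612)² · (0.2304 + 0.1539) / 0.0289
  = 13.0465 · 0.3843 / 0.0289
  = 173.49
Round up → n = 174 per group.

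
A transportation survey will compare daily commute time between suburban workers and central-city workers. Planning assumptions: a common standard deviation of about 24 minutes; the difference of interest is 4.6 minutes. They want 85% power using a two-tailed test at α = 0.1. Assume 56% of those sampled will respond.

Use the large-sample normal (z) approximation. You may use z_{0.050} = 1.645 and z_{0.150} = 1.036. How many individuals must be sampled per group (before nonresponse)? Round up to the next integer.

n = (z_{α/2} + z_β)² · (σ₁² + σ₂²) / δ²
  = (1.645 + 1.036)² · (2·24² = 1152) / 4.6²
  = 7.1878 · 1152 / 21.16
  = 391.32
Adjust for 56% response: 391.32 / 0.56 = 698.78.
Round up → n = 699 per group.

n = 699 per group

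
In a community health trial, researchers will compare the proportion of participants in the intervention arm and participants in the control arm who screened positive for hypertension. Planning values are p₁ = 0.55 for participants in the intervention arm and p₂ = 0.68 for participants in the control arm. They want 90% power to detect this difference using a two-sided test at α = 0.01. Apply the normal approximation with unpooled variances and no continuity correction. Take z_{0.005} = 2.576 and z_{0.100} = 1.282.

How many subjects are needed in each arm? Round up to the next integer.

n = 410 per group

n = (z_{α/2} + z_β)² · [p₁(1−p₁) + p₂(1−p₂)] / (p₁ − p₂)²
  = (2.576 + 1.282)² · (0.55·0.45 + 0.68·0.32) / (-0.13)²
  = (3.858)² · (0.2475 + 0.2176) / 0.0169
  = 14.8842 · 0.4651 / 0.0169
  = 409.62
Round up → n = 410 per group.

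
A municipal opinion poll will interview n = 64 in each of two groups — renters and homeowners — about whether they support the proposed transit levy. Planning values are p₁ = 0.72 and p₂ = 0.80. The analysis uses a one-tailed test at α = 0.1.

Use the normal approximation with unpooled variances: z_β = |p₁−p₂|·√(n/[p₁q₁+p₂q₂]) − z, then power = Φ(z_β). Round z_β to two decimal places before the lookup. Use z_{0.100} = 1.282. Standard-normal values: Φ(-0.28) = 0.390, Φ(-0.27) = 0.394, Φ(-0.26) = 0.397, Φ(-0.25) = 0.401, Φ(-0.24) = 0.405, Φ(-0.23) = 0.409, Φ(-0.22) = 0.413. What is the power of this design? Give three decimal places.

Power ≈ 0.413

z_β = |p₁−p₂|·√(n/[p₁q₁+p₂q₂]) − z_α
    = 0.08 · √(64/0.3616) − 1.282
    = 0.08 · 13.3038 − 1.282
    = 1.0643 − 1.282 = -0.2177 → -0.22
Power = Φ(-0.22) = 0.413.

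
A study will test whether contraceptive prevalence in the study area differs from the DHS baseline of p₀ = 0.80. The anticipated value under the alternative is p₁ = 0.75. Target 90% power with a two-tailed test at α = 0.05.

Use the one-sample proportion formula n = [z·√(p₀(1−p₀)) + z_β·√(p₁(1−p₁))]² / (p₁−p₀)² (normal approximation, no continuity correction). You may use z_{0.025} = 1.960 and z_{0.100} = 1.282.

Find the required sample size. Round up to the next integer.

n = 718

n = [z_{α/2}·√(p₀q₀) + z_β·√(p₁q₁)]² / (p₁ − p₀)²
  = [1.960·√(0.80·0.20) + 1.282·√(0.75·0.25)]² / (-0.05)²
  = [1.960·0.4000 + 1.282·0.4330]² / 0.0025
  = [1.3391]² / 0.0025
  = 717.30
Round up → n = 718.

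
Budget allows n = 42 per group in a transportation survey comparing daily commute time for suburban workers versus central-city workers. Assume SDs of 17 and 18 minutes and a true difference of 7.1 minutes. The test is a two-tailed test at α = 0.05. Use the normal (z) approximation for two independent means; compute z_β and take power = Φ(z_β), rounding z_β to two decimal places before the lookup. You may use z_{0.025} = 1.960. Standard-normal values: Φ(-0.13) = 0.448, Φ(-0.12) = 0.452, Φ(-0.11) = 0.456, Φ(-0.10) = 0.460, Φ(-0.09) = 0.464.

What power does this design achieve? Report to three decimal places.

z_β = δ·√(n/(σ₁²+σ₂²)) − z_{α/2}
    = 7.1 · √(42/613) − 1.960
    = 7.1 · 0.26175 − 1.960
    = 1.8585 − 1.960 = -0.1015 → -0.10
Power = Φ(-0.10) = 0.460.

Power ≈ 0.460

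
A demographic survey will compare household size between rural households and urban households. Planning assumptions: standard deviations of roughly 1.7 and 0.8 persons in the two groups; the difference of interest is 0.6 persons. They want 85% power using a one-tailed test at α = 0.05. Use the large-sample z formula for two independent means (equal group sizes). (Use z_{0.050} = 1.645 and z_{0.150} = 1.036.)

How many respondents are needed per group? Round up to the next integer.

n = (z_α + z_β)² · (σ₁² + σ₂²) / δ²
  = (1.645 + 1.036)² · (1.7² + 0.8² = 3.53) / 0.6²
  = 7.1878 · 3.53 / 0.36
  = 70.48
Round up → n = 71 per group.

n = 71 per group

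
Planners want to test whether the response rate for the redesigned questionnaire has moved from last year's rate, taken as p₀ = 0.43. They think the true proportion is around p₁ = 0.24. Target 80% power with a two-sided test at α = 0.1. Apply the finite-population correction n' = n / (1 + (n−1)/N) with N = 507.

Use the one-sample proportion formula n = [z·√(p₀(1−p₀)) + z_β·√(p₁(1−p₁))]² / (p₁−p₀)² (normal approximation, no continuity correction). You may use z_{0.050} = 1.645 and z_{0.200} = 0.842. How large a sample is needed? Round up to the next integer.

n = [z_{α/2}·√(p₀q₀) + z_β·√(p₁q₁)]² / (p₁ − p₀)²
  = [1.645·√(0.43·0.57) + 0.842·√(0.24·0.76)]² / (-0.19)²
  = [1.645·0.4951 + 0.842·0.4271]² / 0.0361
  = [1.1740]² / 0.0361
  = 38.18
Finite-population correction (N = 507): 38.18 / (1 + (38.18 − 1)/507) = 35.57.
Round up → n = 36.

n = 36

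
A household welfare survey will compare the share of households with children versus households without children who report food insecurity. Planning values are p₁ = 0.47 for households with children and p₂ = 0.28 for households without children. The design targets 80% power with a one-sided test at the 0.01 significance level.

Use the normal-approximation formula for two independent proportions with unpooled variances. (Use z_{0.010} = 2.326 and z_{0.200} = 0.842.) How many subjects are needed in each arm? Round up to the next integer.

n = (z_α + z_β)² · [p₁(1−p₁) + p₂(1−p₂)] / (p₁ − p₂)²
  = (2.326 + 0.842)² · (0.47·0.53 + 0.28·0.72) / (0.19)²
  = (3.168)² · (0.2491 + 0.2016) / 0.0361
  = 10.0362 · 0.4507 / 0.0361
  = 125.30
Round up → n = 126 per group.

n = 126 per group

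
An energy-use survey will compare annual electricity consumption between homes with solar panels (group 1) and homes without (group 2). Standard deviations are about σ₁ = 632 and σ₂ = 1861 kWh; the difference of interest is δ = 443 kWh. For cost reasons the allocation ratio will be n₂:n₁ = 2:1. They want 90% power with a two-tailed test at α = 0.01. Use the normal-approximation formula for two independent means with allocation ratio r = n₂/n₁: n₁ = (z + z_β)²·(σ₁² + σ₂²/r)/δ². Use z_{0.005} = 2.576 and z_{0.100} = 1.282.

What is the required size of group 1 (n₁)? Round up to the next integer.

n₁ = 162

n₁ = (z_{α/2} + z_β)² · (σ₁² + σ₂²/r) / δ²
   = (2.576 + 1.282)² · (632² + 1861²/2) / 443²
   = 14.8842 · (399424 + 1731660.5) / 196249
   = 14.8842 · 2131084.5 / 196249
   = 161.63
Round up → n₁ = 162; n₂ = r·n₁ = 2 × 162 = 324.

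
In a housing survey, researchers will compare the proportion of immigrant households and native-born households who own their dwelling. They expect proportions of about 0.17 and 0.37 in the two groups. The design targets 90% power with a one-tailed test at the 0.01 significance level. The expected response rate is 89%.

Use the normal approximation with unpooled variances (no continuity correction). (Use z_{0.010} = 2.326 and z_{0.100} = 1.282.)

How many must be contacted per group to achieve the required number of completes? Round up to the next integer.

n = (z_α + z_β)² · [p₁(1−p₁) + p₂(1−p₂)] / (p₁ − p₂)²
  = (2.326 + 1.282)² · (0.17·0.83 + 0.37·0.63) / (-0.20)²
  = (3.608)² · (0.1411 + 0.2331) / 0.0400
  = 13.0177 · 0.3742 / 0.0400
  = 121.78
Adjust for 89% response: 121.78 / 0.89 = 136.83.
Round up → n = 137 per group.

n = 137 per group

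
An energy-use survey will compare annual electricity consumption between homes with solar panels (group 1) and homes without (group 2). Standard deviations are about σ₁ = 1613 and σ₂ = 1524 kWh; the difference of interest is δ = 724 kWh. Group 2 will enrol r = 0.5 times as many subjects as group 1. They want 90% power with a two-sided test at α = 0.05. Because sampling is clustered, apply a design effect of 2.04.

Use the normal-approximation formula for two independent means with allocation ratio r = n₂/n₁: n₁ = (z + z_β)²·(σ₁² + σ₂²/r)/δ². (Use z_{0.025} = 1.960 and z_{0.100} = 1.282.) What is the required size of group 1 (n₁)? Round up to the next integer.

n₁ = 297

n₁ = (z_{α/2} + z_β)² · (σ₁² + σ₂²/r) / δ²
   = (1.960 + 1.282)² · (1613² + 1524²/0.5) / 724²
   = 10.5106 · (2601769 + 4645152) / 524176
   = 10.5106 · 7246921 / 524176
   = 145.31
Design effect: 2.04 × 145.31 = 296.44.
Round up → n₁ = 297; n₂ = r·n₁ = 0.5 × 297 = 149.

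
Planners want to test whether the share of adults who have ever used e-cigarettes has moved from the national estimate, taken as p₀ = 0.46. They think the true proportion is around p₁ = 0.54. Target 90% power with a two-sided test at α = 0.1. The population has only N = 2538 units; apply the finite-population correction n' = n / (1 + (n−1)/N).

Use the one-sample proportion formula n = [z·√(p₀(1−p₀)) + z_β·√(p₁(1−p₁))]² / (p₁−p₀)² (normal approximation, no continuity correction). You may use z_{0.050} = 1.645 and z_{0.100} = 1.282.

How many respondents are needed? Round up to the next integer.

n = [z_{α/2}·√(p₀q₀) + z_β·√(p₁q₁)]² / (p₁ − p₀)²
  = [1.645·√(0.46·0.54) + 1.282·√(0.54·0.46)]² / (0.08)²
  = [1.645·0.4984 + 1.282·0.4984]² / 0.0064
  = [1.4588]² / 0.0064
  = 332.52
Finite-population correction (N = 2538): 332.52 / (1 + (332.52 − 1)/2538) = 294.10.
Round up → n = 295.

n = 295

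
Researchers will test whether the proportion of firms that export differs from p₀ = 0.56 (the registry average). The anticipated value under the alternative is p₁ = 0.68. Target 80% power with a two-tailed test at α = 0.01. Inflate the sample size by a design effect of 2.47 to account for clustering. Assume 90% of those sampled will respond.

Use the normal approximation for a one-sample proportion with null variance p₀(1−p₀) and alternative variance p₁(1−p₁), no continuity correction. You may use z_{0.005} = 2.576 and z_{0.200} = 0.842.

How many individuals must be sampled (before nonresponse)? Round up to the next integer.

n = [z_{α/2}·√(p₀q₀) + z_β·√(p₁q₁)]² / (p₁ − p₀)²
  = [2.576·√(0.56·0.44) + 0.842·√(0.68·0.32)]² / (0.12)²
  = [2.576·0.4964 + 0.842·0.4665]² / 0.0144
  = [1.6715]² / 0.0144
  = 194.01
Design effect: 2.47 × 194.01 = 479.21.
Adjust for 90% response: 479.21 / 0.90 = 532.46.
Round up → n = 533.

n = 533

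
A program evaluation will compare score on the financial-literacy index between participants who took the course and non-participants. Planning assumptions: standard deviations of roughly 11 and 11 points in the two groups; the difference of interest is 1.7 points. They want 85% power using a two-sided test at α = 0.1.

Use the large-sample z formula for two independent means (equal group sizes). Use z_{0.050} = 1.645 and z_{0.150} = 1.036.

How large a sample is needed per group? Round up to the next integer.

n = 602 per group

n = (z_{α/2} + z_β)² · (σ₁² + σ₂²) / δ²
  = (1.645 + 1.036)² · (11² + 11² = 242) / 1.7²
  = 7.1878 · 242 / 2.89
  = 601.88
Round up → n = 602 per group.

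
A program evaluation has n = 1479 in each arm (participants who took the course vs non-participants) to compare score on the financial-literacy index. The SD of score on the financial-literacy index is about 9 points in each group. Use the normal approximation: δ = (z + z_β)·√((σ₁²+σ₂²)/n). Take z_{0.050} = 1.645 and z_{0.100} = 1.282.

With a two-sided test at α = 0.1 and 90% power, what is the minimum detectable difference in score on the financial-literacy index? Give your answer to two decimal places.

Minimum detectable difference ≈ 0.97 points

δ = (z_{α/2} + z_β) · √((σ₁²+σ₂²)/n)
  = (1.645 + 1.282) · √(162/1479)
  = 2.927 · √0.10953
  = 2.927 · 0.3310
  = 0.9687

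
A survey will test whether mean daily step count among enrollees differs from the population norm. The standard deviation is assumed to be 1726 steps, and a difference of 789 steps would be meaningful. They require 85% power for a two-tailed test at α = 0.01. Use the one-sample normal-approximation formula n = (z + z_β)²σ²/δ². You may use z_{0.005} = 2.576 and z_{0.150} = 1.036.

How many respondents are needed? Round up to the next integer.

n = 63

n = (z_{α/2} + z_β)² · σ² / δ²
  = (2.576 + 1.036)² · 1726² / 789²
  = 13.0465 · 2979076 / 622521
  = 62.43
Round up → n = 63.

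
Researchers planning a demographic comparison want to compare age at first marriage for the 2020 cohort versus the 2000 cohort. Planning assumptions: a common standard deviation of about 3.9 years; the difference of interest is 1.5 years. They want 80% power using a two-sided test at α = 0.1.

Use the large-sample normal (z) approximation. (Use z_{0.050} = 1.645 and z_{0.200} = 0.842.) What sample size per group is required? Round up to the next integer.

n = 84 per group

n = (z_{α/2} + z_β)² · (σ₁² + σ₂²) / δ²
  = (1.645 + 0.842)² · (2·3.9² = 30.42) / 1.5²
  = 6.1852 · 30.42 / 2.25
  = 83.62
Round up → n = 84 per group.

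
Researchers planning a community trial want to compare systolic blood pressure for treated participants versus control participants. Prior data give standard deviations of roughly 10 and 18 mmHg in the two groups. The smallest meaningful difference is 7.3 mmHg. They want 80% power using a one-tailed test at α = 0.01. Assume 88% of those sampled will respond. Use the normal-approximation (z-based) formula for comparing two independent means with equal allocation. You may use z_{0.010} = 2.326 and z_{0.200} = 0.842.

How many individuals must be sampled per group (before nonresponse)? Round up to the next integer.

n = (z_α + z_β)² · (σ₁² + σ₂²) / δ²
  = (2.326 + 0.842)² · (10² + 18² = 424) / 7.3²
  = 10.0362 · 424 / 53.29
  = 79.85
Adjust for 88% response: 79.85 / 0.88 = 90.74.
Round up → n = 91 per group.

n = 91 per group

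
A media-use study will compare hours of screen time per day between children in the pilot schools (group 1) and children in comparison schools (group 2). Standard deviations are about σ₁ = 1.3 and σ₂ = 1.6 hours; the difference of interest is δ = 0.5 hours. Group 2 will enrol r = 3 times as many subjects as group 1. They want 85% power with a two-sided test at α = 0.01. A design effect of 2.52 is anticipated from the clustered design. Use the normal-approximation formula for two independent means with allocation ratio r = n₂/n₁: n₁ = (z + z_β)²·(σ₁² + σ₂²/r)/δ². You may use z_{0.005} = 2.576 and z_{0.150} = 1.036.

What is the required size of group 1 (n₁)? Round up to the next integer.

n₁ = 335

n₁ = (z_{α/2} + z_β)² · (σ₁² + σ₂²/r) / δ²
   = (2.576 + 1.036)² · (1.3² + 1.6²/3) / 0.5²
   = 13.0465 · (1.69 + 0.85333) / 0.25
   = 13.0465 · 2.5433 / 0.25
   = 132.73
Design effect: 2.52 × 132.73 = 334.47.
Round up → n₁ = 335; n₂ = r·n₁ = 3 × 335 = 1005.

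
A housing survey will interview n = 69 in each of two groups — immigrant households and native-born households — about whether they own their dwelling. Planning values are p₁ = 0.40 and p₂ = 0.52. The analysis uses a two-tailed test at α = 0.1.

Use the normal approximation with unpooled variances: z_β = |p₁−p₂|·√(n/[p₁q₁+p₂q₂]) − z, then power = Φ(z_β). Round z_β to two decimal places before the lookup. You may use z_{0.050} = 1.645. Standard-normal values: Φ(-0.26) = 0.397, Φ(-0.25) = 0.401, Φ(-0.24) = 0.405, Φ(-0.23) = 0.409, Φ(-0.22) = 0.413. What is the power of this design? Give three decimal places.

Power ≈ 0.413

z_β = |p₁−p₂|·√(n/[p₁q₁+p₂q₂]) − z_{α/2}
    = 0.12 · √(69/0.4896) − 1.645
    = 0.12 · 11.8715 − 1.645
    = 1.4246 − 1.645 = -0.2204 → -0.22
Power = Φ(-0.22) = 0.413.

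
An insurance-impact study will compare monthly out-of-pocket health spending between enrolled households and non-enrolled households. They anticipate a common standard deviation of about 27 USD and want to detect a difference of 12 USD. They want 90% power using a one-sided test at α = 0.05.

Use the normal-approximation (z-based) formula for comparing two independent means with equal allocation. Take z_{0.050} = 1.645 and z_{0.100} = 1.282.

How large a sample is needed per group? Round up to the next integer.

n = 87 per group

n = (z_α + z_β)² · (σ₁² + σ₂²) / δ²
  = (1.645 + 1.282)² · (2·27² = 1458) / 12²
  = 8.5673 · 1458 / 144
  = 86.74
Round up → n = 87 per group.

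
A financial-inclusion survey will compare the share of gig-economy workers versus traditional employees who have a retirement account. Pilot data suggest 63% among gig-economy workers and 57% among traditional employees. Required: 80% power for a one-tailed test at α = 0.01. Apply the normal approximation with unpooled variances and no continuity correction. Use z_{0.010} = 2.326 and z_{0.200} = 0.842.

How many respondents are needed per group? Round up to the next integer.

n = 1334 per group

n = (z_α + z_β)² · [p₁(1−p₁) + p₂(1−p₂)] / (p₁ − p₂)²
  = (2.326 + 0.842)² · (0.63·0.37 + 0.57·0.43) / (0.06)²
  = (3.168)² · (0.2331 + 0.2451) / 0.0036
  = 10.0362 · 0.4782 / 0.0036
  = 1333.15
Round up → n = 1334 per group.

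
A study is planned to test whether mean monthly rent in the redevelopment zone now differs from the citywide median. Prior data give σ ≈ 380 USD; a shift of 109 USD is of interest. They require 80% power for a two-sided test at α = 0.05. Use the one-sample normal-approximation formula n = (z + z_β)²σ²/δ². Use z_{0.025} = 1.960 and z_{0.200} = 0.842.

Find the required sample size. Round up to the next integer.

n = (z_{α/2} + z_β)² · σ² / δ²
  = (1.960 + 0.842)² · 380² / 109²
  = 7.8512 · 144400 / 11881
  = 95.42
Round up → n = 96.

n = 96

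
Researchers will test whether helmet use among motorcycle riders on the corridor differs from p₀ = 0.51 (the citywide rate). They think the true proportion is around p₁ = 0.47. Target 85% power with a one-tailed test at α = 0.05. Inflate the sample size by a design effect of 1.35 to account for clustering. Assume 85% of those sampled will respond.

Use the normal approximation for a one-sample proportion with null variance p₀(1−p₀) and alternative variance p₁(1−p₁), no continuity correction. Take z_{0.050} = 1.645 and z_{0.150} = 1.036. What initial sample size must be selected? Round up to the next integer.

n = [z_α·√(p₀q₀) + z_β·√(p₁q₁)]² / (p₁ − p₀)²
  = [1.645·√(0.51·0.49) + 1.036·√(0.47·0.53)]² / (-0.04)²
  = [1.645·0.4999 + 1.036·0.4991]² / 0.0016
  = [1.3394]² / 0.0016
  = 1121.25
Design effect: 1.35 × 1121.25 = 1513.69.
Adjust for 85% response: 1513.69 / 0.85 = 1780.81.
Round up → n = 1781.

n = 1781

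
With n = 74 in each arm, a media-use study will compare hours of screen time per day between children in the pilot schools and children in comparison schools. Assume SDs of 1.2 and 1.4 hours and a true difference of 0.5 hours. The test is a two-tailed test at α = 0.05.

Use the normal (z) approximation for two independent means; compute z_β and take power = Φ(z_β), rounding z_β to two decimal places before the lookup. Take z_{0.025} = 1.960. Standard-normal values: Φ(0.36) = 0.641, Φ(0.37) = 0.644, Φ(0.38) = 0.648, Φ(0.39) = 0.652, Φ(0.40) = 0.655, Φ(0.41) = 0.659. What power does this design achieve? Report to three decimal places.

Power ≈ 0.644

z_β = δ·√(n/(σ₁²+σ₂²)) − z_{α/2}
    = 0.5 · √(74/3.4) − 1.960
    = 0.5 · 4.66527 − 1.960
    = 2.3326 − 1.960 = 0.3726 → 0.37
Power = Φ(0.37) = 0.644.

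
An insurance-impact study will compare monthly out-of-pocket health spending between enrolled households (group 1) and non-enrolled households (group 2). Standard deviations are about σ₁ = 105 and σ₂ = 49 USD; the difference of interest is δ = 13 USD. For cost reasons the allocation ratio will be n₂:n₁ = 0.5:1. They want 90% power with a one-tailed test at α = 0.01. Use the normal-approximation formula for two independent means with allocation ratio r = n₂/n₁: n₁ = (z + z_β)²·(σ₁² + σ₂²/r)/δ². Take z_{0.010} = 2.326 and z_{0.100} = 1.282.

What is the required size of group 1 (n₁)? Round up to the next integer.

n₁ = 1220

n₁ = (z_α + z_β)² · (σ₁² + σ₂²/r) / δ²
   = (2.326 + 1.282)² · (105² + 49²/0.5) / 13²
   = 13.0177 · (11025 + 4802) / 169
   = 13.0177 · 15827 / 169
   = 1219.12
Round up → n₁ = 1220; n₂ = r·n₁ = 0.5 × 1220 = 610.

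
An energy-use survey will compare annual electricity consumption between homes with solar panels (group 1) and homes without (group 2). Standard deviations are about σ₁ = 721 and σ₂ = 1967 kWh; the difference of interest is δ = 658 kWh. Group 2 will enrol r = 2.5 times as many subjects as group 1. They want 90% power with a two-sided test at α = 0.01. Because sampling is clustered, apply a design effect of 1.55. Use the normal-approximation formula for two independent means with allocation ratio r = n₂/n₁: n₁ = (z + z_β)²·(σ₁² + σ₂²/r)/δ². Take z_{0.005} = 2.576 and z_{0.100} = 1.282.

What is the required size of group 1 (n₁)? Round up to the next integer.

n₁ = (z_{α/2} + z_β)² · (σ₁² + σ₂²/r) / δ²
   = (2.576 + 1.282)² · (721² + 1967²/2.5) / 658²
   = 14.8842 · (519841 + 1547635.6) / 432964
   = 14.8842 · 2067476.6 / 432964
   = 71.07
Design effect: 1.55 × 71.07 = 110.17.
Round up → n₁ = 111; n₂ = r·n₁ = 2.5 × 111 = 278.

n₁ = 111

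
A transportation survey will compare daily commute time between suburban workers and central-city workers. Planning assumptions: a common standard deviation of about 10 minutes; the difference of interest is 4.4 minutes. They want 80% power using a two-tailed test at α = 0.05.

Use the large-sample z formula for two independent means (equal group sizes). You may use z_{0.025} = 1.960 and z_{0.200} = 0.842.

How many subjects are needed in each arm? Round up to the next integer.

n = 82 per group

n = (z_{α/2} + z_β)² · (σ₁² + σ₂²) / δ²
  = (1.960 + 0.842)² · (2·10² = 200) / 4.4²
  = 7.8512 · 200 / 19.36
  = 81.11
Round up → n = 82 per group.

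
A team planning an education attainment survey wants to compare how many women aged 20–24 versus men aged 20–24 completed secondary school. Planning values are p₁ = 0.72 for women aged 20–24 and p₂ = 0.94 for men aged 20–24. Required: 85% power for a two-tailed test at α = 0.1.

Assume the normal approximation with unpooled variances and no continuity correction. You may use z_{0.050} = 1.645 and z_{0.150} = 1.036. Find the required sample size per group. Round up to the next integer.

n = 39 per group

n = (z_{α/2} + z_β)² · [p₁(1−p₁) + p₂(1−p₂)] / (p₁ − p₂)²
  = (1.645 + 1.036)² · (0.72·0.28 + 0.94·0.06) / (-0.22)²
  = (2.681)² · (0.2016 + 0.0564) / 0.0484
  = 7.1878 · 0.2580 / 0.0484
  = 38.31
Round up → n = 39 per group.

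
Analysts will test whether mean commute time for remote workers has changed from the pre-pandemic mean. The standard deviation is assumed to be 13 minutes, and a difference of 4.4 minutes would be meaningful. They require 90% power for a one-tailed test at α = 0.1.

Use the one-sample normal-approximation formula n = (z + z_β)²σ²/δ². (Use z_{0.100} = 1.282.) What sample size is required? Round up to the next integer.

n = (z_α + z_β)² · σ² / δ²
  = (1.282 + 1.282)² · 13² / 4.4²
  = 6.5741 · 169 / 19.36
  = 57.39
Round up → n = 58.

n = 58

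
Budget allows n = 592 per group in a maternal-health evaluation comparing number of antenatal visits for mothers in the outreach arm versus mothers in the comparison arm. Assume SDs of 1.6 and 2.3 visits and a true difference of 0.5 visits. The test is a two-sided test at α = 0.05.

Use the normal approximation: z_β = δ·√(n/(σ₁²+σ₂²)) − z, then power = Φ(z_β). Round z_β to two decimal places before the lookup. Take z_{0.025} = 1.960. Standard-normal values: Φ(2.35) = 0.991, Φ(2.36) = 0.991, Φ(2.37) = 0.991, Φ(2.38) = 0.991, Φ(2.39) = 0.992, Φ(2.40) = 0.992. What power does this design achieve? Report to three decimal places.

z_β = δ·√(n/(σ₁²+σ₂²)) − z_{α/2}
    = 0.5 · √(592/7.85) − 1.960
    = 0.5 · 8.68412 − 1.960
    = 4.3421 − 1.960 = 2.3821 → 2.38
Power = Φ(2.38) = 0.991.

Power ≈ 0.991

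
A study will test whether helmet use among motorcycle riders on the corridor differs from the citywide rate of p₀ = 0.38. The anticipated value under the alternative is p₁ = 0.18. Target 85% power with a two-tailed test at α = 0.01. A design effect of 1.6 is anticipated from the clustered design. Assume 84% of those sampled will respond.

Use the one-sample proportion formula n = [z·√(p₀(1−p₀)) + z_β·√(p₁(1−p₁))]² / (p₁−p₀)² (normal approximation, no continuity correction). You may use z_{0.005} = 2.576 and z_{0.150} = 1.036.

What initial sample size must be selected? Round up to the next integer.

n = 130

n = [z_{α/2}·√(p₀q₀) + z_β·√(p₁q₁)]² / (p₁ − p₀)²
  = [2.576·√(0.38·0.62) + 1.036·√(0.18·0.82)]² / (-0.20)²
  = [2.576·0.4854 + 1.036·0.3842]² / 0.0400
  = [1.6484]² / 0.0400
  = 67.93
Design effect: 1.6 × 67.93 = 108.69.
Adjust for 84% response: 108.69 / 0.84 = 129.39.
Round up → n = 130.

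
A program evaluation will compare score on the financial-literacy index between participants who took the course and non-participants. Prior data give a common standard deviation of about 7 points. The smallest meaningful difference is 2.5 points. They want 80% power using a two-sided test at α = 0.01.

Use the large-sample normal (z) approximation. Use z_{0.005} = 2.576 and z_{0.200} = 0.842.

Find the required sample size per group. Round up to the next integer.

n = 184 per group

n = (z_{α/2} + z_β)² · (σ₁² + σ₂²) / δ²
  = (2.576 + 0.842)² · (2·7² = 98) / 2.5²
  = 11.6827 · 98 / 6.25
  = 183.19
Round up → n = 184 per group.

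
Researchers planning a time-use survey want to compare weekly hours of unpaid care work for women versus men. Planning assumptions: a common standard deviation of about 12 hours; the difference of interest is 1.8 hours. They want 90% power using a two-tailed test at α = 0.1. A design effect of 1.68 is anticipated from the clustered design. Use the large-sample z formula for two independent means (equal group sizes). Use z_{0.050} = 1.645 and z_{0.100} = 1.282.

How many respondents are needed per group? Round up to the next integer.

n = 1280 per group

n = (z_{α/2} + z_β)² · (σ₁² + σ₂²) / δ²
  = (1.645 + 1.282)² · (2·12² = 288) / 1.8²
  = 8.5673 · 288 / 3.24
  = 761.54
Design effect: 1.68 × 761.54 = 1279.39.
Round up → n = 1280 per group.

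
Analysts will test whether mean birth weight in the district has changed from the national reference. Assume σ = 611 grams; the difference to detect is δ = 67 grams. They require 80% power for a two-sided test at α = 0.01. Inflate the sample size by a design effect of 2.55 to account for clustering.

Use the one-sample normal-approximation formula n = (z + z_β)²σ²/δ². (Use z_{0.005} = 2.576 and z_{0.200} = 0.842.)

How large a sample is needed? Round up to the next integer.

n = 2478

n = (z_{α/2} + z_β)² · σ² / δ²
  = (2.576 + 0.842)² · 611² / 67²
  = 11.6827 · 373321 / 4489
  = 971.58
Design effect: 2.55 × 971.58 = 2477.52.
Round up → n = 2478.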